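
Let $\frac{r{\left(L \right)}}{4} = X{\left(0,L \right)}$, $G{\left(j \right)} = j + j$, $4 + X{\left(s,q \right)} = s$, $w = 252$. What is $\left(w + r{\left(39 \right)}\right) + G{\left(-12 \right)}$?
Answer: $212$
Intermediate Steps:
$X{\left(s,q \right)} = -4 + s$
$G{\left(j \right)} = 2 j$
$r{\left(L \right)} = -16$ ($r{\left(L \right)} = 4 \left(-4 + 0\right) = 4 \left(-4\right) = -16$)
$\left(w + r{\left(39 \right)}\right) + G{\left(-12 \right)} = \left(252 - 16\right) + 2 \left(-12\right) = 236 - 24 = 212$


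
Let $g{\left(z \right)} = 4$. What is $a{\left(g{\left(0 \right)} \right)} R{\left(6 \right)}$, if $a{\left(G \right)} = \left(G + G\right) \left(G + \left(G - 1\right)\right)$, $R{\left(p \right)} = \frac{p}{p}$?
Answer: $56$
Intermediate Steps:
$R{\left(p \right)} = 1$
$a{\left(G \right)} = 2 G \left(-1 + 2 G\right)$ ($a{\left(G \right)} = 2 G \left(G + \left(-1 + G\right)\right) = 2 G \left(-1 + 2 G\right)$)
$a{\left(g{\left(0 \right)} \right)} R{\left(6 \right)} = 2 \cdot 4 \left(-1 + 2 \cdot 4\right) 1 = 2 \cdot 4 \left(-1 + 8\right) 1 = 2 \cdot 4 \cdot 7 \cdot 1 = 56 \cdot 1 = 56$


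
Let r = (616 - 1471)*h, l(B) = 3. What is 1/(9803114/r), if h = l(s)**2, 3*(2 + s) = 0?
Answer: -7695/9803114 ≈ -0.00078495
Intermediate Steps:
s = -2 (s = -2 + (1/3)*0 = -2 + 0 = -2)
h = 9 (h = 3**2 = 9)
r = -7695 (r = (616 - 1471)*9 = -855*9 = -7695)
1/(9803114/r) = 1/(9803114/(-7695)) = 1/(9803114*(-1/7695)) = 1/(-9803114/7695) = -7695/9803114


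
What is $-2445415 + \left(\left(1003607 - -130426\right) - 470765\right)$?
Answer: $-1782147$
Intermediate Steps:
$-2445415 + \left(\left(1003607 - -130426\right) - 470765\right) = -2445415 + \left(\left(1003607 + 130426\right) - 470765\right) = -2445415 + \left(1134033 - 470765\right) = -2445415 + 663268 = -1782147$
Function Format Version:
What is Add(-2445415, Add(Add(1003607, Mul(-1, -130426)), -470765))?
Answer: -1782147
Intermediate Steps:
Add(-2445415, Add(Add(1003607, Mul(-1, -130426)), -470765)) = Add(-2445415, Add(Add(1003607, 130426), -470765)) = Add(-2445415, Add(1134033, -470765)) = Add(-2445415, 663268) = -1782147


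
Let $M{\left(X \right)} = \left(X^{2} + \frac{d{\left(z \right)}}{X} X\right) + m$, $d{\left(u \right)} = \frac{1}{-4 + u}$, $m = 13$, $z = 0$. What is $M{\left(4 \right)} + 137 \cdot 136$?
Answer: $\frac{74643}{4} \approx 18661.0$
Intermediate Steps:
$M{\left(X \right)} = \frac{51}{4} + X^{2}$ ($M{\left(X \right)} = \left(X^{2} + \frac{1}{\left(-4 + 0\right) X} X\right) + 13 = \left(X^{2} + \frac{1}{\left(-4\right) X} X\right) + 13 = \left(X^{2} + - \frac{1}{4 X} X\right) + 13 = \left(X^{2} - \frac{1}{4}\right) + 13 = \left(- \frac{1}{4} + X^{2}\right) + 13 = \frac{51}{4} + X^{2}$)
$M{\left(4 \right)} + 137 \cdot 136 = \left(\frac{51}{4} + 4^{2}\right) + 137 \cdot 136 = \left(\frac{51}{4} + 16\right) + 18632 = \frac{115}{4} + 18632 = \frac{74643}{4}$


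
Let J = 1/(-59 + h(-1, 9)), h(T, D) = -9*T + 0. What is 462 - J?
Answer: 23101/50 ≈ 462.02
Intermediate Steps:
h(T, D) = -9*T
J = -1/50 (J = 1/(-59 - 9*(-1)) = 1/(-59 + 9) = 1/(-50) = -1/50 ≈ -0.020000)
462 - J = 462 - 1*(-1/50) = 462 + 1/50 = 23101/50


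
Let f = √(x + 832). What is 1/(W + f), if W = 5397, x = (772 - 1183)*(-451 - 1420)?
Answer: 5397/28357796 - √769813/28357796 ≈ 0.00015938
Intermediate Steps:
x = 768981 (x = -411*(-1871) = 768981)
f = √769813 (f = √(768981 + 832) = √769813 ≈ 877.39)
1/(W + f) = 1/(5397 + √769813)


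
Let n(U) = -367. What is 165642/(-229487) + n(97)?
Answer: -84387371/229487 ≈ -367.72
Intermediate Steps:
165642/(-229487) + n(97) = 165642/(-229487) - 367 = 165642*(-1/229487) - 367 = -165642/229487 - 367 = -84387371/229487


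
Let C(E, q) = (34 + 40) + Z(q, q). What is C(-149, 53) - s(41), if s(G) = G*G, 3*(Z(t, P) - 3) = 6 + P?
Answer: -4753/3 ≈ -1584.3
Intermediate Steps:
Z(t, P) = 5 + P/3 (Z(t, P) = 3 + (6 + P)/3 = 3 + (2 + P/3) = 5 + P/3)
C(E, q) = 79 + q/3 (C(E, q) = (34 + 40) + (5 + q/3) = 74 + (5 + q/3) = 79 + q/3)
s(G) = G²
C(-149, 53) - s(41) = (79 + (⅓)*53) - 1*41² = (79 + 53/3) - 1*1681 = 290/3 - 1681 = -4753/3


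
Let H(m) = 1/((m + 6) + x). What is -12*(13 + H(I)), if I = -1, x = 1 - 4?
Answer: -162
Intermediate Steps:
x = -3
H(m) = 1/(3 + m) (H(m) = 1/((m + 6) - 3) = 1/((6 + m) - 3) = 1/(3 + m))
-12*(13 + H(I)) = -12*(13 + 1/(3 - 1)) = -12*(13 + 1/2) = -12*(13 + ½) = -12*27/2 = -162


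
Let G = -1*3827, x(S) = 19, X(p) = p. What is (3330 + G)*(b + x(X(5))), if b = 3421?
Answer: -1709680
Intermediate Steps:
G = -3827
(3330 + G)*(b + x(X(5))) = (3330 - 3827)*(3421 + 19) = -497*3440 = -1709680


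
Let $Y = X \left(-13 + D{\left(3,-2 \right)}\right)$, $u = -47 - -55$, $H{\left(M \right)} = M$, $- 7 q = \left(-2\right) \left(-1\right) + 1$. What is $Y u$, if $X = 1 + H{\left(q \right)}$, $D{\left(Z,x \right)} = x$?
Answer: $- \frac{480}{7} \approx -68.571$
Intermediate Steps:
$q = - \frac{3}{7}$ ($q = - \frac{\left(-2\right) \left(-1\right) + 1}{7} = - \frac{2 + 1}{7} = \left(- \frac{1}{7}\right) 3 = - \frac{3}{7} \approx -0.42857$)
$u = 8$ ($u = -47 + 55 = 8$)
$X = \frac{4}{7}$ ($X = 1 - \frac{3}{7} = \frac{4}{7} \approx 0.57143$)
$Y = - \frac{60}{7}$ ($Y = \frac{4 \left(-13 - 2\right)}{7} = \frac{4}{7} \left(-15\right) = - \frac{60}{7} \approx -8.5714$)
$Y u = \left(- \frac{60}{7}\right) 8 = - \frac{480}{7}$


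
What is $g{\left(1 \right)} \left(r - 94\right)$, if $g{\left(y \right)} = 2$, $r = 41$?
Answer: $-106$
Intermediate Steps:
$g{\left(1 \right)} \left(r - 94\right) = 2 \left(41 - 94\right) = 2 \left(-53\right) = -106$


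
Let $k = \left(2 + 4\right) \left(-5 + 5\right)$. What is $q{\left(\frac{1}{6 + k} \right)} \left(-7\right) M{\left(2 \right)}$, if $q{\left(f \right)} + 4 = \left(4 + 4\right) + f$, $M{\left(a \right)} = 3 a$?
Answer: $-175$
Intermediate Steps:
$k = 0$ ($k = 6 \cdot 0 = 0$)
$q{\left(f \right)} = 4 + f$ ($q{\left(f \right)} = -4 + \left(\left(4 + 4\right) + f\right) = -4 + \left(8 + f\right) = 4 + f$)
$q{\left(\frac{1}{6 + k} \right)} \left(-7\right) M{\left(2 \right)} = \left(4 + \frac{1}{6 + 0}\right) \left(-7\right) 3 \cdot 2 = \left(4 + \frac{1}{6}\right) \left(-7\right) 6 = \frac{25}{6} \left(-7\right) 6 = \left(- \frac{175}{6}\right) 6 = -175$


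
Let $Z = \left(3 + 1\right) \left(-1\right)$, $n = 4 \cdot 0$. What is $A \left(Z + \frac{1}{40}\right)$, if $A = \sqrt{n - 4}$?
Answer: $- \frac{159 i}{20} \approx - 7.95 i$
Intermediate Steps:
$n = 0$
$Z = -4$ ($Z = 4 \left(-1\right) = -4$)
$A = 2 i$ ($A = \sqrt{0 - 4} = \sqrt{-4} = 2 i \approx 2.0 i$)
$A \left(Z + \frac{1}{40}\right) = 2 i \left(-4 + \frac{1}{40}\right) = 2 i \left(- \frac{159}{40}\right) = - \frac{159 i}{20}$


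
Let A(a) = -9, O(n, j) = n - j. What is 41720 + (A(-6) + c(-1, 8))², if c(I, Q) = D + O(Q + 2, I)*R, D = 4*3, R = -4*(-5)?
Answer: 91449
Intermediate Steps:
R = 20
D = 12
c(I, Q) = 52 - 20*I + 20*Q (c(I, Q) = 12 + ((Q + 2) - I)*20 = 12 + ((2 + Q) - I)*20 = 12 + (2 + Q - I)*20 = 12 + (40 - 20*I + 20*Q) = 52 - 20*I + 20*Q)
41720 + (A(-6) + c(-1, 8))² = 41720 + (-9 + (52 - 20*(-1) + 20*8))² = 41720 + (-9 + (52 + 20 + 160))² = 41720 + (-9 + 232)² = 41720 + 223² = 41720 + 49729 = 91449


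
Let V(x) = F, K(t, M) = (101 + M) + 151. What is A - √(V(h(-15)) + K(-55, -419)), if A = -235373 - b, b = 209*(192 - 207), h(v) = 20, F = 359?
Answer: -232238 - 8*√3 ≈ -2.3225e+5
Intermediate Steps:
K(t, M) = 252 + M
V(x) = 359
b = -3135 (b = 209*(-15) = -3135)
A = -232238 (A = -235373 - 1*(-3135) = -235373 + 3135 = -232238)
A - √(V(h(-15)) + K(-55, -419)) = -232238 - √(359 + (252 - 419)) = -232238 - √(359 - 167) = -232238 - √192 = -232238 - 8*√3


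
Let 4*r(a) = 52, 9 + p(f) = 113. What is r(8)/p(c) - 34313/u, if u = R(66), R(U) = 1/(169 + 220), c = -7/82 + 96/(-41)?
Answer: -106782055/8 ≈ -1.3348e+7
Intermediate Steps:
c = -199/82 (c = -7*1/82 + 96*(-1/41) = -7/82 - 96/41 = -199/82 ≈ -2.4268)
p(f) = 104 (p(f) = -9 + 113 = 104)
r(a) = 13 (r(a) = (¼)*52 = 13)
R(U) = 1/389
u = 1/389 ≈ 0.0025707
r(8)/p(c) - 34313/u = 13/104 - 34313/1/389 = 13*(1/104) - 34313*389 = ⅛ - 13347757 = -106782055/8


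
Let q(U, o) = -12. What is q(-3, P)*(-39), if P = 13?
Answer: 468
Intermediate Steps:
q(-3, P)*(-39) = -12*(-39) = 468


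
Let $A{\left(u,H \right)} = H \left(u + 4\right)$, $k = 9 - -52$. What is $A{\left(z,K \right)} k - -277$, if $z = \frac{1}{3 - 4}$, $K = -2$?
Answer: $-89$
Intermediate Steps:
$k = 61$ ($k = 9 + 52 = 61$)
$z = -1$ ($z = \frac{1}{-1} = -1$)
$A{\left(u,H \right)} = H \left(4 + u\right)$
$A{\left(z,K \right)} k - -277 = - 2 \left(4 - 1\right) 61 - -277 = \left(-2\right) 3 \cdot 61 + 277 = \left(-6\right) 61 + 277 = -366 + 277 = -89$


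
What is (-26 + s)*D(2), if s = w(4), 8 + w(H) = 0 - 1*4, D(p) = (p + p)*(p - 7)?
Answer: 760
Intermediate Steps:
D(p) = 2*p*(-7 + p) (D(p) = (2*p)*(-7 + p) = 2*p*(-7 + p))
w(H) = -12 (w(H) = -8 + (0 - 1*4) = -8 + (0 - 4) = -8 - 4 = -12)
s = -12
(-26 + s)*D(2) = (-26 - 12)*(2*2*(-7 + 2)) = -76*2*(-5) = -38*(-20) = 760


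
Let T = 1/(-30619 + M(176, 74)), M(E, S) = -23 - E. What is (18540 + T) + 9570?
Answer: 866293979/30818 ≈ 28110.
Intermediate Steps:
T = -1/30818 (T = 1/(-30619 + (-23 - 1*176)) = 1/(-30619 + (-23 - 176)) = 1/(-30619 - 199) = 1/(-30818) = -1/30818 ≈ -3.2449e-5)
(18540 + T) + 9570 = (18540 - 1/30818) + 9570 = 571365719/30818 + 9570 = 866293979/30818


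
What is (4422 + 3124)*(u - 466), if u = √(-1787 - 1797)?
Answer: -3516436 + 120736*I*√14 ≈ -3.5164e+6 + 4.5175e+5*I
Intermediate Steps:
u = 16*I*√14 (u = √(-3584) = 16*I*√14 ≈ 59.867*I)
(4422 + 3124)*(u - 466) = (4422 + 3124)*(16*I*√14 - 466) = 7546*(-466 + 16*I*√14) = -3516436 + 120736*I*√14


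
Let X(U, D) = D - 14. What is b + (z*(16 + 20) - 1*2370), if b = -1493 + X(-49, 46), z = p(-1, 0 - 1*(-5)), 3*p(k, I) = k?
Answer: -3843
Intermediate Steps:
p(k, I) = k/3
X(U, D) = -14 + D
z = -⅓ (z = (⅓)*(-1) = -⅓ ≈ -0.33333)
b = -1461 (b = -1493 + (-14 + 46) = -1493 + 32 = -1461)
b + (z*(16 + 20) - 1*2370) = -1461 + (-(16 + 20)/3 - 1*2370) = -1461 + (-⅓*36 - 2370) = -1461 + (-12 - 2370) = -1461 - 2382 = -3843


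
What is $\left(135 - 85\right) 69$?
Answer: $3450$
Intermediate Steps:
$\left(135 - 85\right) 69 = 50 \cdot 69 = 3450$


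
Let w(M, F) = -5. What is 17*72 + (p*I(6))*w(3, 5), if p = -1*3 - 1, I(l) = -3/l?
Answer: 1214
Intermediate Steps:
p = -4 (p = -3 - 1 = -4)
17*72 + (p*I(6))*w(3, 5) = 17*72 - (-12)/6*(-5) = 1224 - (-12)/6*(-5) = 1224 - 4*(-½)*(-5) = 1224 + 2*(-5) = 1224 - 10 = 1214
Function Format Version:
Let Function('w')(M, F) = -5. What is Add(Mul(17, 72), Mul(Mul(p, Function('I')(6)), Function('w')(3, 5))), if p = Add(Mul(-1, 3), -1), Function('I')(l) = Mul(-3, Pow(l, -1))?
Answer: 1214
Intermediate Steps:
p = -4 (p = Add(-3, -1) = -4)
Add(Mul(17, 72), Mul(Mul(p, Function('I')(6)), Function('w')(3, 5))) = Add(Mul(17, 72), Mul(Mul(-4, Mul(-3, Pow(6, -1))), -5)) = Add(1224, Mul(Mul(-4, Mul(-3, Rational(1, 6))), -5)) = Add(1224, Mul(Mul(-4, Rational(-1, 2)), -5)) = Add(1224, Mul(2, -5)) = Add(1224, -10) = 1214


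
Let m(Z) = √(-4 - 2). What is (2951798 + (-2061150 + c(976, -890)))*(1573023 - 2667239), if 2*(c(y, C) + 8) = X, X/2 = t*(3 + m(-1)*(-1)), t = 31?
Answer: -974654300328 + 33920696*I*√6 ≈ -9.7465e+11 + 8.3088e+7*I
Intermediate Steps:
m(Z) = I*√6 (m(Z) = √(-6) = I*√6)
X = 186 - 62*I*√6 (X = 2*(31*(3 + (I*√6)*(-1))) = 2*(31*(3 - I*√6)) = 2*(93 - 31*I*√6) = 186 - 62*I*√6 ≈ 186.0 - 151.87*I)
c(y, C) = 85 - 31*I*√6 (c(y, C) = -8 + (186 - 62*I*√6)/2 = -8 + (93 - 31*I*√6) = 85 - 31*I*√6)
(2951798 + (-2061150 + c(976, -890)))*(1573023 - 2667239) = (2951798 + (-2061150 + (85 - 31*I*√6)))*(1573023 - 2667239) = (2951798 + (-2061065 - 31*I*√6))*(-1094216) = (890733 - 31*I*√6)*(-1094216) = -974654300328 + 33920696*I*√6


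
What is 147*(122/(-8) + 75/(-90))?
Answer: -9457/4 ≈ -2364.3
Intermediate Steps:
147*(122/(-8) + 75/(-90)) = 147*(122*(-1/8) + 75*(-1/90)) = 147*(-61/4 - 5/6) = 147*(-193/12) = -9457/4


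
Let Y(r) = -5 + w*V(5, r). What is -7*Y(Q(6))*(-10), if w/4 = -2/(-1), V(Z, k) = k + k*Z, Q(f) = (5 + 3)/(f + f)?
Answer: 1890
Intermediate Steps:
Q(f) = 4/f (Q(f) = 8/((2*f)) = 8*(1/(2*f)) = 4/f)
V(Z, k) = k + Z*k
w = 8 (w = 4*(-2/(-1)) = 4*(-2*(-1)) = 4*2 = 8)
Y(r) = -5 + 48*r (Y(r) = -5 + 8*(r*(1 + 5)) = -5 + 8*(r*6) = -5 + 8*(6*r) = -5 + 48*r)
-7*Y(Q(6))*(-10) = -7*(-5 + 48*(4/6))*(-10) = -7*(-5 + 48*(4*(⅙)))*(-10) = -7*(-5 + 48*(⅔))*(-10) = -7*(-5 + 32)*(-10) = -7*27*(-10) = -189*(-10) = 1890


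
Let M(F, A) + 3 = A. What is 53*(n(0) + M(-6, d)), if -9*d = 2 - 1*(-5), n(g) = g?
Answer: -1802/9 ≈ -200.22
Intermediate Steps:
d = -7/9 (d = -(2 - 1*(-5))/9 = -(2 + 5)/9 = -⅑*7 = -7/9 ≈ -0.77778)
M(F, A) = -3 + A
53*(n(0) + M(-6, d)) = 53*(0 + (-3 - 7/9)) = 53*(0 - 34/9) = 53*(-34/9) = -1802/9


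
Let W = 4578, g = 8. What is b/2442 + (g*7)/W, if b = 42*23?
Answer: 54275/133089 ≈ 0.40781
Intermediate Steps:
b = 966
b/2442 + (g*7)/W = 966/2442 + (8*7)/4578 = 966*(1/2442) + 56*(1/4578) = 161/407 + 4/327 = 54275/133089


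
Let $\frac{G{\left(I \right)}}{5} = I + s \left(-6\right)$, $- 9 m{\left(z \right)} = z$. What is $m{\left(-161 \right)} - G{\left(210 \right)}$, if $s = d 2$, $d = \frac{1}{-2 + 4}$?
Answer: $- \frac{9019}{9} \approx -1002.1$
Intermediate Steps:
$m{\left(z \right)} = - \frac{z}{9}$
$d = \frac{1}{2} \approx 0.5$
$s = 1$ ($s = \frac{1}{2} \cdot 2 = 1$)
$G{\left(I \right)} = -30 + 5 I$ ($G{\left(I \right)} = 5 \left(I + 1 \left(-6\right)\right) = 5 \left(I - 6\right) = 5 \left(-6 + I\right) = -30 + 5 I$)
$m{\left(-161 \right)} - G{\left(210 \right)} = \left(- \frac{1}{9}\right) \left(-161\right) - \left(-30 + 5 \cdot 210\right) = \frac{161}{9} - \left(-30 + 1050\right) = \frac{161}{9} - 1020 = - \frac{9019}{9}$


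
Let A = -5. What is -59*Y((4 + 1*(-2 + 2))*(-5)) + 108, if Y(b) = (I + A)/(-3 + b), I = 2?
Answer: 2307/23 ≈ 100.30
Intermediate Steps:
Y(b) = -3/(-3 + b) (Y(b) = (2 - 5)/(-3 + b) = -3/(-3 + b))
-59*Y((4 + 1*(-2 + 2))*(-5)) + 108 = -(-177)/(-3 + (4 + 1*(-2 + 2))*(-5)) + 108 = -(-177)/(-3 + (4 + 1*0)*(-5)) + 108 = -(-177)/(-3 + (4 + 0)*(-5)) + 108 = -(-177)/(-3 + 4*(-5)) + 108 = -(-177)/(-3 - 20) + 108 = -(-177)/(-23) + 108 = -(-177)*(-1)/23 + 108 = -59*3/23 + 108 = -177/23 + 108 = 2307/23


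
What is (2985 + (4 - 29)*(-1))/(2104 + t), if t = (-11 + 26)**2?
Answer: 3010/2329 ≈ 1.2924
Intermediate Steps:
t = 225 (t = 15**2 = 225)
(2985 + (4 - 29)*(-1))/(2104 + t) = (2985 + (4 - 29)*(-1))/(2104 + 225) = (2985 - 25*(-1))/2329 = (2985 + 25)*(1/2329) = 3010*(1/2329) = 3010/2329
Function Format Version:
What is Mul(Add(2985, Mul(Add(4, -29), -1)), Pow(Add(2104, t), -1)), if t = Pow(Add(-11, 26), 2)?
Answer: Rational(3010, 2329) ≈ 1.2924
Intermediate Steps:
t = 225 (t = Pow(15, 2) = 225)
Mul(Add(2985, Mul(Add(4, -29), -1)), Pow(Add(2104, t), -1)) = Mul(Add(2985, Mul(Add(4, -29), -1)), Pow(Add(2104, 225), -1)) = Mul(Add(2985, Mul(-25, -1)), Pow(2329, -1)) = Mul(Add(2985, 25), Rational(1, 2329)) = Mul(3010, Rational(1, 2329)) = Rational(3010, 2329)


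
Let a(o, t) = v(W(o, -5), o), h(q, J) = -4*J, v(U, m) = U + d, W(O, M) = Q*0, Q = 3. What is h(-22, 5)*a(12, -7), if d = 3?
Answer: -60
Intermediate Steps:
W(O, M) = 0 (W(O, M) = 3*0 = 0)
v(U, m) = 3 + U (v(U, m) = U + 3 = 3 + U)
a(o, t) = 3 (a(o, t) = 3 + 0 = 3)
h(-22, 5)*a(12, -7) = -4*5*3 = -20*3 = -60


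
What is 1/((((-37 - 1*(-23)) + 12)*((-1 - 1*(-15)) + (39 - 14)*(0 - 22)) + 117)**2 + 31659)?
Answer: 1/1445380 ≈ 6.9186e-7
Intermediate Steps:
1/((((-37 - 1*(-23)) + 12)*((-1 - 1*(-15)) + (39 - 14)*(0 - 22)) + 117)**2 + 31659) = 1/((((-37 + 23) + 12)*((-1 + 15) + 25*(-22)) + 117)**2 + 31659) = 1/(((-14 + 12)*(14 - 550) + 117)**2 + 31659) = 1/((-2*(-536) + 117)**2 + 31659) = 1/((1072 + 117)**2 + 31659) = 1/(1189**2 + 31659) = 1/(1413721 + 31659) = 1/1445380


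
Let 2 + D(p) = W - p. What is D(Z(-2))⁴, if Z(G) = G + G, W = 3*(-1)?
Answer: 1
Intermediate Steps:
W = -3
Z(G) = 2*G
D(p) = -5 - p (D(p) = -2 + (-3 - p) = -5 - p)
D(Z(-2))⁴ = (-5 - 2*(-2))⁴ = (-5 - 1*(-4))⁴ = (-5 + 4)⁴ = (-1)⁴ = 1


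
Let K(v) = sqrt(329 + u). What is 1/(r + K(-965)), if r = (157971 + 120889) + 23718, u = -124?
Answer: 302578/91553445879 - sqrt(205)/91553445879 ≈ 3.3048e-6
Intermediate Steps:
K(v) = sqrt(205) (K(v) = sqrt(329 - 124) = sqrt(205))
r = 302578 (r = 278860 + 23718 = 302578)
1/(r + K(-965)) = 1/(302578 + sqrt(205))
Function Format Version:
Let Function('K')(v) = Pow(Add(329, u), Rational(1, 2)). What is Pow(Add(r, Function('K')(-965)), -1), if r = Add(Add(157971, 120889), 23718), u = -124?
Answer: Add(Rational(302578, 91553445879), Mul(Rational(-1, 91553445879), Pow(205, Rational(1, 2)))) ≈ 3.3048e-6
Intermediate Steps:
Function('K')(v) = Pow(205, Rational(1, 2)) (Function('K')(v) = Pow(Add(329, -124), Rational(1, 2)) = Pow(205, Rational(1, 2)))
r = 302578 (r = Add(278860, 23718) = 302578)
Pow(Add(r, Function('K')(-965)), -1) = Pow(Add(302578, Pow(205, Rational(1, 2))), -1)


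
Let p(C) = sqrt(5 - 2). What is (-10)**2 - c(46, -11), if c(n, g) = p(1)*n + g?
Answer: 111 - 46*sqrt(3) ≈ 31.326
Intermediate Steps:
p(C) = sqrt(3)
c(n, g) = g + n*sqrt(3) (c(n, g) = sqrt(3)*n + g = n*sqrt(3) + g = g + n*sqrt(3))
(-10)**2 - c(46, -11) = (-10)**2 - (-11 + 46*sqrt(3)) = 100 + (11 - 46*sqrt(3)) = 111 - 46*sqrt(3)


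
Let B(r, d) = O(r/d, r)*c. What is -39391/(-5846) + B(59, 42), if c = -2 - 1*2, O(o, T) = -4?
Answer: 132927/5846 ≈ 22.738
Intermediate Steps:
c = -4 (c = -2 - 2 = -4)
B(r, d) = 16 (B(r, d) = -4*(-4) = 16)
-39391/(-5846) + B(59, 42) = -39391/(-5846) + 16 = -39391*(-1/5846) + 16 = 39391/5846 + 16 = 132927/5846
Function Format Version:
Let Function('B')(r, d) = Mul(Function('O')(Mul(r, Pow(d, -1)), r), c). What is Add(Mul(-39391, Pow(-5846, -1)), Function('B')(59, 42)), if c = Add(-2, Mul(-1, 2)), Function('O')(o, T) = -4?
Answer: Rational(132927, 5846) ≈ 22.738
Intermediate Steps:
c = -4 (c = Add(-2, -2) = -4)
Function('B')(r, d) = 16 (Function('B')(r, d) = Mul(-4, -4) = 16)
Add(Mul(-39391, Pow(-5846, -1)), Function('B')(59, 42)) = Add(Mul(-39391, Pow(-5846, -1)), 16) = Add(Mul(-39391, Rational(-1, 5846)), 16) = Add(Rational(39391, 5846), 16) = Rational(132927, 5846)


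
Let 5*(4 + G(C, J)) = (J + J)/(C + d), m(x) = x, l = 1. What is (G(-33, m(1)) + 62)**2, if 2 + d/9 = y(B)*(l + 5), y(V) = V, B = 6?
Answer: 6268205584/1863225 ≈ 3364.2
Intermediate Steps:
d = 306 (d = -18 + 9*(6*(1 + 5)) = -18 + 9*(6*6) = -18 + 9*36 = -18 + 324 = 306)
G(C, J) = -4 + 2*J/(5*(306 + C)) (G(C, J) = -4 + ((J + J)/(C + 306))/5 = -4 + ((2*J)/(306 + C))/5 = -4 + (2*J/(306 + C))/5 = -4 + 2*J/(5*(306 + C)))
(G(-33, m(1)) + 62)**2 = (2*(-3060 + 1 - 10*(-33))/(5*(306 - 33)) + 62)**2 = ((2/5)*(-3060 + 1 + 330)/273 + 62)**2 = ((2/5)*(1/273)*(-2729) + 62)**2 = (-5458/1365 + 62)**2 = (79172/1365)**2 = 6268205584/1863225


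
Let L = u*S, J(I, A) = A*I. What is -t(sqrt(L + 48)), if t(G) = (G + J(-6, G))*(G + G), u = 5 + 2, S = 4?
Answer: 760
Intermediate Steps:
u = 7
L = 28 (L = 7*4 = 28)
t(G) = -10*G**2 (t(G) = (G + G*(-6))*(G + G) = (G - 6*G)*(2*G) = (-5*G)*(2*G) = -10*G**2)
-t(sqrt(L + 48)) = -(-10)*(sqrt(28 + 48))**2 = -(-10)*(sqrt(76))**2 = -(-10)*(2*sqrt(19))**2 = -(-10)*76 = -1*(-760) = 760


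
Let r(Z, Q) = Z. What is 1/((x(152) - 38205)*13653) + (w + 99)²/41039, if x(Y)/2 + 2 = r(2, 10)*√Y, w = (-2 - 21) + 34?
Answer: 12693765656292871/43052847285580857 - 8*√38/19932359424597 ≈ 0.29484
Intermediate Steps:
w = 11 (w = -23 + 34 = 11)
x(Y) = -4 + 4*√Y (x(Y) = -4 + 2*(2*√Y) = -4 + 4*√Y)
1/((x(152) - 38205)*13653) + (w + 99)²/41039 = 1/((-4 + 4*√152) - 38205*13653) + (11 + 99)²/41039 = (1/13653)/((-4 + 4*(2*√38)) - 38205) + 110²*(1/41039) = (1/13653)/((-4 + 8*√38) - 38205) + 12100*(1/41039) = (1/13653)/(-38209 + 8*√38) + 12100/41039 = 1/(13653*(-38209 + 8*√38)) + 12100/41039 = 12100/41039 + 1/(13653*(-38209 + 8*√38))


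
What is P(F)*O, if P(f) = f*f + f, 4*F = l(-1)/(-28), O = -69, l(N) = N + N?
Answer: -3933/3136 ≈ -1.2541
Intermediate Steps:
l(N) = 2*N
F = 1/56 (F = ((2*(-1))/(-28))/4 = (-2*(-1/28))/4 = (¼)*(1/14) = 1/56 ≈ 0.017857)
P(f) = f + f² (P(f) = f² + f = f + f²)
P(F)*O = ((1 + 1/56)/56)*(-69) = ((1/56)*(57/56))*(-69) = (57/3136)*(-69) = -3933/3136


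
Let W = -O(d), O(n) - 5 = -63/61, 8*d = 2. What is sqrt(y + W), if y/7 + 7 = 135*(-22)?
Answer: 3*I*sqrt(8617409)/61 ≈ 144.37*I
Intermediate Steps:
y = -20839 (y = -49 + 7*(135*(-22)) = -49 + 7*(-2970) = -49 - 20790 = -20839)
d = 1/4 (d = (1/8)*2 = 1/4 ≈ 0.25000)
O(n) = 242/61 (O(n) = 5 - 63/61 = 242/61)
W = -242/61 (W = -1*242/61 = -242/61 ≈ -3.9672)
sqrt(y + W) = sqrt(-20839 - 242/61) = sqrt(-1271421/61) = 3*I*sqrt(8617409)/61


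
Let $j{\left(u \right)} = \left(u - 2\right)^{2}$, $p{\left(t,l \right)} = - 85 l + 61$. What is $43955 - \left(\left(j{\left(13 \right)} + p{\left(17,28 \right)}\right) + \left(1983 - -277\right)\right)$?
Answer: $43893$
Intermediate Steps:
$p{\left(t,l \right)} = 61 - 85 l$
$j{\left(u \right)} = \left(-2 + u\right)^{2}$
$43955 - \left(\left(j{\left(13 \right)} + p{\left(17,28 \right)}\right) + \left(1983 - -277\right)\right) = 43955 - \left(\left(\left(-2 + 13\right)^{2} + \left(61 - 2380\right)\right) + \left(1983 - -277\right)\right) = 43955 - \left(\left(11^{2} + \left(61 - 2380\right)\right) + \left(1983 + 277\right)\right) = 43955 - \left(\left(121 - 2319\right) + 2260\right) = 43955 - \left(-2198 + 2260\right) = 43955 - 62 = 43893$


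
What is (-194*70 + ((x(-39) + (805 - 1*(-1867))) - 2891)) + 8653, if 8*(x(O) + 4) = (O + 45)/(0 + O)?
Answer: -267801/52 ≈ -5150.0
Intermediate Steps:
x(O) = -4 + (45 + O)/(8*O) (x(O) = -4 + ((O + 45)/(0 + O))/8 = -4 + ((45 + O)/O)/8 = -4 + (45 + O)/(8*O))
(-194*70 + ((x(-39) + (805 - 1*(-1867))) - 2891)) + 8653 = (-194*70 + (((⅛)*(45 - 31*(-39))/(-39) + (805 - 1*(-1867))) - 2891)) + 8653 = (-13580 + (((⅛)*(-1/39)*(45 + 1209) + (805 + 1867)) - 2891)) + 8653 = (-13580 + (((⅛)*(-1/39)*1254 + 2672) - 2891)) + 8653 = (-13580 + ((-209/52 + 2672) - 2891)) + 8653 = (-13580 + (138735/52 - 2891)) + 8653 = (-13580 - 11597/52) + 8653 = -717757/52 + 8653 = -267801/52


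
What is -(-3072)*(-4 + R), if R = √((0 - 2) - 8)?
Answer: -12288 + 3072*I*√10 ≈ -12288.0 + 9714.5*I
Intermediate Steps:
R = I*√10 (R = √(-2 - 8) = √(-10) = I*√10 ≈ 3.1623*I)
-(-3072)*(-4 + R) = -(-3072)*(-4 + I*√10) = -256*(48 - 12*I*√10) = -12288 + 3072*I*√10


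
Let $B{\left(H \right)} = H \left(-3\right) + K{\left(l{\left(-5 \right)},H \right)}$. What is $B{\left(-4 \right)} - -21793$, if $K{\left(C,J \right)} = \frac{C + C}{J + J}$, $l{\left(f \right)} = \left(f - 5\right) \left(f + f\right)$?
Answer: $21780$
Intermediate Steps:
$l{\left(f \right)} = 2 f \left(-5 + f\right)$ ($l{\left(f \right)} = \left(-5 + f\right) 2 f = 2 f \left(-5 + f\right)$)
$K{\left(C,J \right)} = \frac{C}{J}$ ($K{\left(C,J \right)} = \frac{2 C}{2 J} = 2 C \frac{1}{2 J} = \frac{C}{J}$)
$B{\left(H \right)} = - 3 H + \frac{100}{H}$ ($B{\left(H \right)} = H \left(-3\right) + \frac{2 \left(-5\right) \left(-5 - 5\right)}{H} = - 3 H + \frac{2 \left(-5\right) \left(-10\right)}{H} = - 3 H + \frac{100}{H}$)
$B{\left(-4 \right)} - -21793 = \left(\left(-3\right) \left(-4\right) + \frac{100}{-4}\right) - -21793 = \left(12 + 100 \left(- \frac{1}{4}\right)\right) + 21793 = \left(12 - 25\right) + 21793 = -13 + 21793 = 21780$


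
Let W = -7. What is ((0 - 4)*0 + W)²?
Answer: 49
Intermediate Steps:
((0 - 4)*0 + W)² = ((0 - 4)*0 - 7)² = (-4*0 - 7)² = (0 - 7)² = (-7)² = 49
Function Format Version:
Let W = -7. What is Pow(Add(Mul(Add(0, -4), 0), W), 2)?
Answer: 49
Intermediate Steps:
Pow(Add(Mul(Add(0, -4), 0), W), 2) = Pow(Add(Mul(Add(0, -4), 0), -7), 2) = Pow(Add(Mul(-4, 0), -7), 2) = Pow(Add(0, -7), 2) = Pow(-7, 2) = 49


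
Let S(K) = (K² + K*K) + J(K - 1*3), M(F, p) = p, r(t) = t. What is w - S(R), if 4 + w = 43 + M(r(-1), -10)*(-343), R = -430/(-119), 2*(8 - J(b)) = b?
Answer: 97291529/28322 ≈ 3435.2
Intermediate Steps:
J(b) = 8 - b/2
R = 430/119 (R = -430*(-1/119) = 430/119 ≈ 3.6134)
S(K) = 19/2 + 2*K² - K/2 (S(K) = (K² + K*K) + (8 - (K - 1*3)/2) = (K² + K²) + (8 - (K - 3)/2) = 2*K² + (8 - (-3 + K)/2) = 2*K² + (8 + (3/2 - K/2)) = 2*K² + (19/2 - K/2) = 19/2 + 2*K² - K/2)
w = 3469 (w = -4 + (43 - 10*(-343)) = -4 + (43 + 3430) = -4 + 3473 = 3469)
w - S(R) = 3469 - (19/2 + 2*(430/119)² - ½*430/119) = 3469 - (19/2 + 2*(184900/14161) - 215/119) = 3469 - (19/2 + 369800/14161 - 215/119) = 3469 - 1*957489/28322 = 3469 - 957489/28322 = 97291529/28322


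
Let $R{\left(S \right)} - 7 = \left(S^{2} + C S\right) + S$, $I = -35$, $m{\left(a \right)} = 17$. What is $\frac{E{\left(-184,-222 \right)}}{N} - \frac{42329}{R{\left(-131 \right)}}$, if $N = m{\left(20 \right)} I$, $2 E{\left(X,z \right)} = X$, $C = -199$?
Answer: $- \frac{3031429}{3664010} \approx -0.82735$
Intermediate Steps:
$E{\left(X,z \right)} = \frac{X}{2}$
$R{\left(S \right)} = 7 + S^{2} - 198 S$ ($R{\left(S \right)} = 7 + \left(\left(S^{2} - 199 S\right) + S\right) = 7 + \left(S^{2} - 198 S\right) = 7 + S^{2} - 198 S$)
$N = -595$ ($N = 17 \left(-35\right) = -595$)
$\frac{E{\left(-184,-222 \right)}}{N} - \frac{42329}{R{\left(-131 \right)}} = \frac{\frac{1}{2} \left(-184\right)}{-595} - \frac{42329}{7 + \left(-131\right)^{2} - -25938} = \left(-92\right) \left(- \frac{1}{595}\right) - \frac{42329}{7 + 17161 + 25938} = \frac{92}{595} - \frac{42329}{43106} = \frac{92}{595} - \frac{6047}{6158} = - \frac{3031429}{3664010}$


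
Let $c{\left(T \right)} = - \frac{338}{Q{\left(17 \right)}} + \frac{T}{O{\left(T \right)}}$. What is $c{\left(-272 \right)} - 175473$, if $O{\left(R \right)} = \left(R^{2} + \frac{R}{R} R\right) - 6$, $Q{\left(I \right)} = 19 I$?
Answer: $- \frac{2088758689729}{11903519} \approx -1.7547 \cdot 10^{5}$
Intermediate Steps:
$O{\left(R \right)} = -6 + R + R^{2}$ ($O{\left(R \right)} = \left(R^{2} + 1 R\right) - 6 = \left(R^{2} + R\right) - 6 = \left(R + R^{2}\right) - 6 = -6 + R + R^{2}$)
$c{\left(T \right)} = - \frac{338}{323} + \frac{T}{-6 + T + T^{2}}$ ($c{\left(T \right)} = - \frac{338}{19 \cdot 17} + \frac{T}{-6 + T + T^{2}} = - \frac{338}{323} + \frac{T}{-6 + T + T^{2}}$)
$c{\left(-272 \right)} - 175473 = \left(- \frac{338}{323} - \frac{272}{-6 - 272 + \left(-272\right)^{2}}\right) - 175473 = \left(- \frac{338}{323} - \frac{272}{-6 - 272 + 73984}\right) - 175473 = \left(- \frac{338}{323} - \frac{272}{73706}\right) - 175473 = \left(- \frac{338}{323} - \frac{136}{36853}\right) - 175473 = - \frac{12500242}{11903519} - 175473 = - \frac{2088758689729}{11903519}$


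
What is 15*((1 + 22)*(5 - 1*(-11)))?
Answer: 5520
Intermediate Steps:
15*((1 + 22)*(5 - 1*(-11))) = 15*(23*(5 + 11)) = 15*(23*16) = 15*368 = 5520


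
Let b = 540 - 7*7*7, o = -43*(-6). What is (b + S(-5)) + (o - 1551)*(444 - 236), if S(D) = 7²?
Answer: -268698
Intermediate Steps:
o = 258
S(D) = 49
b = 197 (b = 540 - 49*7 = 540 - 1*343 = 540 - 343 = 197)
(b + S(-5)) + (o - 1551)*(444 - 236) = (197 + 49) + (258 - 1551)*(444 - 236) = 246 - 1293*208 = 246 - 268944 = -268698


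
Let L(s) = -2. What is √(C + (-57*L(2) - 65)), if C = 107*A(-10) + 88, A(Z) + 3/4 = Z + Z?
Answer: I*√8333/2 ≈ 45.643*I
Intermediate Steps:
A(Z) = -¾ + 2*Z (A(Z) = -¾ + (Z + Z) = -¾ + 2*Z)
C = -8529/4 (C = 107*(-¾ + 2*(-10)) + 88 = 107*(-¾ - 20) + 88 = 107*(-83/4) + 88 = -8881/4 + 88 = -8529/4 ≈ -2132.3)
√(C + (-57*L(2) - 65)) = √(-8529/4 + (-57*(-2) - 65)) = √(-8529/4 + (114 - 65)) = √(-8529/4 + 49) = √(-8333/4) = I*√8333/2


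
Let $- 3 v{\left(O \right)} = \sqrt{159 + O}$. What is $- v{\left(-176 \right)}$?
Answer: $\frac{i \sqrt{17}}{3} \approx 1.3744 i$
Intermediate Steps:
$v{\left(O \right)} = - \frac{\sqrt{159 + O}}{3}$
$- v{\left(-176 \right)} = - \frac{\left(-1\right) \sqrt{159 - 176}}{3} = - \frac{\left(-1\right) \sqrt{-17}}{3} = - \frac{\left(-1\right) i \sqrt{17}}{3} = \frac{i \sqrt{17}}{3}$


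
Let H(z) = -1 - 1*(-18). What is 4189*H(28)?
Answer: 71213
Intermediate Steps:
H(z) = 17 (H(z) = -1 + 18 = 17)
4189*H(28) = 4189*17 = 71213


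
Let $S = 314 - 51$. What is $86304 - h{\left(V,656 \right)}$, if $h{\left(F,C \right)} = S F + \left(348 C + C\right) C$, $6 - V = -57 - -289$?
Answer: $-150041522$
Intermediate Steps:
$V = -226$ ($V = 6 - \left(-57 - -289\right) = 6 - \left(-57 + 289\right) = 6 - 232 = -226$)
$S = 263$
$h{\left(F,C \right)} = 263 F + 349 C^{2}$ ($h{\left(F,C \right)} = 263 F + \left(348 C + C\right) C = 263 F + 349 C C = 263 F + 349 C^{2}$)
$86304 - h{\left(V,656 \right)} = 86304 - \left(263 \left(-226\right) + 349 \cdot 656^{2}\right) = 86304 - \left(-59438 + 349 \cdot 430336\right) = 86304 - \left(-59438 + 150187264\right) = 86304 - 150127826 = -150041522$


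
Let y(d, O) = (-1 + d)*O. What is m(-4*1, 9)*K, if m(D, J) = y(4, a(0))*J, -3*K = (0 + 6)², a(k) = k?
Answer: 0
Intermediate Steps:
K = -12 (K = -(0 + 6)²/3 = -⅓*6² = -⅓*36 = -12)
y(d, O) = O*(-1 + d)
m(D, J) = 0 (m(D, J) = (0*(-1 + 4))*J = (0*3)*J = 0*J = 0)
m(-4*1, 9)*K = 0*(-12) = 0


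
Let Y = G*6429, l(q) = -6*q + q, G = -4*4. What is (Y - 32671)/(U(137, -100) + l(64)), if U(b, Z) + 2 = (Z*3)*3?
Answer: 135535/1222 ≈ 110.91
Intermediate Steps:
G = -16
l(q) = -5*q
U(b, Z) = -2 + 9*Z (U(b, Z) = -2 + (Z*3)*3 = -2 + (3*Z)*3 = -2 + 9*Z)
Y = -102864 (Y = -16*6429 = -102864)
(Y - 32671)/(U(137, -100) + l(64)) = (-102864 - 32671)/((-2 + 9*(-100)) - 5*64) = -135535/((-2 - 900) - 320) = -135535/(-902 - 320) = -135535/(-1222) = -135535*(-1/1222) = 135535/1222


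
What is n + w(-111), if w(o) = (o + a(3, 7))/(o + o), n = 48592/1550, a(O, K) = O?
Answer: 912902/28675 ≈ 31.836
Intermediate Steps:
n = 24296/775 (n = 48592*(1/1550) = 24296/775 ≈ 31.350)
w(o) = (3 + o)/(2*o) (w(o) = (o + 3)/(o + o) = (3 + o)/((2*o)) = (3 + o)*(1/(2*o)) = (3 + o)/(2*o))
n + w(-111) = 24296/775 + (½)*(3 - 111)/(-111) = 24296/775 + (½)*(-1/111)*(-108) = 24296/775 + 18/37 = 912902/28675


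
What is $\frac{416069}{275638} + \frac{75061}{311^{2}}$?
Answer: $\frac{60932273667}{26659982998} \approx 2.2855$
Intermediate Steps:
$\frac{416069}{275638} + \frac{75061}{311^{2}} = 416069 \cdot \frac{1}{275638} + \frac{75061}{96721} = \frac{416069}{275638} + 75061 \cdot \frac{1}{96721} = \frac{416069}{275638} + \frac{75061}{96721} = \frac{60932273667}{26659982998}$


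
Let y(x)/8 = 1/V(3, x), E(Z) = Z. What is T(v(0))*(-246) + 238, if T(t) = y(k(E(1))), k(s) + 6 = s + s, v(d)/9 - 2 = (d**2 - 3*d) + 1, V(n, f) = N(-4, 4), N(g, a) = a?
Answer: -254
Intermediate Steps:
V(n, f) = 4
v(d) = 27 - 27*d + 9*d**2 (v(d) = 18 + 9*((d**2 - 3*d) + 1) = 18 + 9*(1 + d**2 - 3*d) = 18 + (9 - 27*d + 9*d**2) = 27 - 27*d + 9*d**2)
k(s) = -6 + 2*s (k(s) = -6 + (s + s) = -6 + 2*s)
y(x) = 2 (y(x) = 8/4 = 8*(1/4) = 2)
T(t) = 2
T(v(0))*(-246) + 238 = 2*(-246) + 238 = -492 + 238 = -254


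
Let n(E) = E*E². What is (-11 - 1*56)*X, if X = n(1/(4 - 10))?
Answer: 67/216 ≈ 0.31018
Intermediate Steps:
n(E) = E³
X = -1/216 (X = (1/(4 - 10))³ = (1/(-6))³ = (-⅙)³ = -1/216 ≈ -0.0046296)
(-11 - 1*56)*X = (-11 - 1*56)*(-1/216) = (-11 - 56)*(-1/216) = -67*(-1/216) = 67/216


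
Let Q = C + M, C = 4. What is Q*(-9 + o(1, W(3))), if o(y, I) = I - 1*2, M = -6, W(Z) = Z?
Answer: 16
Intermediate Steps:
o(y, I) = -2 + I (o(y, I) = I - 2 = -2 + I)
Q = -2 (Q = 4 - 6 = -2)
Q*(-9 + o(1, W(3))) = -2*(-9 + (-2 + 3)) = -2*(-9 + 1) = -2*(-8) = 16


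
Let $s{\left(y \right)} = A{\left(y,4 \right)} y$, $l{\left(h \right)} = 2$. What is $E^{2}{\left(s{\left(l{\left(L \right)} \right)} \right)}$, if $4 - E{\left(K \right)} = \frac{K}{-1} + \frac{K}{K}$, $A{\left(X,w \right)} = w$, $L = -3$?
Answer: $121$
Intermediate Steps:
$s{\left(y \right)} = 4 y$
$E{\left(K \right)} = 3 + K$ ($E{\left(K \right)} = 4 - \left(\frac{K}{-1} + \frac{K}{K}\right) = 4 - \left(K \left(-1\right) + 1\right) = 4 - \left(- K + 1\right) = 4 - \left(1 - K\right) = 4 + \left(-1 + K\right) = 3 + K$)
$E^{2}{\left(s{\left(l{\left(L \right)} \right)} \right)} = \left(3 + 4 \cdot 2\right)^{2} = \left(3 + 8\right)^{2} = 11^{2} = 121$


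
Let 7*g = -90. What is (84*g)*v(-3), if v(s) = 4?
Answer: -4320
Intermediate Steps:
g = -90/7 (g = (1/7)*(-90) = -90/7 ≈ -12.857)
(84*g)*v(-3) = (84*(-90/7))*4 = -1080*4 = -4320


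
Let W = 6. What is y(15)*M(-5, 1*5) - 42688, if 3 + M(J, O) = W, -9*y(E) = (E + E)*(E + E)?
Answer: -42988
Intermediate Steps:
y(E) = -4*E²/9 (y(E) = -(E + E)*(E + E)/9 = -2*E*2*E/9 = -4*E²/9)
M(J, O) = 3 (M(J, O) = -3 + 6 = 3)
y(15)*M(-5, 1*5) - 42688 = -4/9*15²*3 - 42688 = -4/9*225*3 - 42688 = -100*3 - 42688 = -300 - 42688 = -42988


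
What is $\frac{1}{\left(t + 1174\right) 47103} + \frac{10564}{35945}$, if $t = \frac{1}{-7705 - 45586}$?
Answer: $\frac{4447345885381033}{15132510224696865} \approx 0.29389$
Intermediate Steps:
$t = - \frac{1}{53291}$ ($t = \frac{1}{-53291} = - \frac{1}{53291} \approx -1.8765 \cdot 10^{-5}$)
$\frac{1}{\left(t + 1174\right) 47103} + \frac{10564}{35945} = \frac{1}{\left(- \frac{1}{53291} + 1174\right) 47103} + \frac{10564}{35945} = \frac{1}{\frac{62563633}{53291}} \cdot \frac{1}{47103} + 10564 \cdot \frac{1}{35945} = \frac{53291}{62563633} \cdot \frac{1}{47103} + \frac{10564}{35945} = \frac{7613}{420990686457} + \frac{10564}{35945} = \frac{4447345885381033}{15132510224696865}$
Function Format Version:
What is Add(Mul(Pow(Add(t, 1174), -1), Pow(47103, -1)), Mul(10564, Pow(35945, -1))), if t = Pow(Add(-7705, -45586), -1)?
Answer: Rational(4447345885381033, 15132510224696865) ≈ 0.29389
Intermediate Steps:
t = Rational(-1, 53291) (t = Pow(-53291, -1) = Rational(-1, 53291) ≈ -1.8765e-5)
Add(Mul(Pow(Add(t, 1174), -1), Pow(47103, -1)), Mul(10564, Pow(35945, -1))) = Add(Mul(Pow(Add(Rational(-1, 53291), 1174), -1), Pow(47103, -1)), Mul(10564, Pow(35945, -1))) = Add(Mul(Pow(Rational(62563633, 53291), -1), Rational(1, 47103)), Mul(10564, Rational(1, 35945))) = Add(Mul(Rational(53291, 62563633), Rational(1, 47103)), Rational(10564, 35945)) = Add(Rational(7613, 420990686457), Rational(10564, 35945)) = Rational(4447345885381033, 15132510224696865)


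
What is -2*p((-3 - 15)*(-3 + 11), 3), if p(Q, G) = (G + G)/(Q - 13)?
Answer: 12/157 ≈ 0.076433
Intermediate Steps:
p(Q, G) = 2*G/(-13 + Q) (p(Q, G) = (2*G)/(-13 + Q) = 2*G/(-13 + Q))
-2*p((-3 - 15)*(-3 + 11), 3) = -4*3/(-13 + (-3 - 15)*(-3 + 11)) = -4*3/(-13 - 18*8) = -4*3/(-13 - 144) = -4*3/(-157) = -4*3*(-1)/157 = -2*(-6/157) = 12/157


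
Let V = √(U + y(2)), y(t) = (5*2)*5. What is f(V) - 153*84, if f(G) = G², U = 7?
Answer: -12795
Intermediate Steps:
y(t) = 50 (y(t) = 10*5 = 50)
V = √57 (V = √(7 + 50) = √57 ≈ 7.5498)
f(V) - 153*84 = (√57)² - 153*84 = 57 - 12852 = -12795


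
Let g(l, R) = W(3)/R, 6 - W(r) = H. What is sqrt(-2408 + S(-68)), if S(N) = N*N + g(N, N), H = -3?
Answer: sqrt(2561543)/34 ≈ 47.073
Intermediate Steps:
W(r) = 9 (W(r) = 6 - 1*(-3) = 6 + 3 = 9)
g(l, R) = 9/R
S(N) = N**2 + 9/N (S(N) = N*N + 9/N = N**2 + 9/N)
sqrt(-2408 + S(-68)) = sqrt(-2408 + (9 + (-68)**3)/(-68)) = sqrt(-2408 - (9 - 314432)/68) = sqrt(-2408 - 1/68*(-314423)) = sqrt(-2408 + 314423/68) = sqrt(150679/68) = sqrt(2561543)/34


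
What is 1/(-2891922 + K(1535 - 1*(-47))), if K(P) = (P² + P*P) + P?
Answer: 1/2115108 ≈ 4.7279e-7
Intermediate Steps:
K(P) = P + 2*P² (K(P) = (P² + P²) + P = 2*P² + P = P + 2*P²)
1/(-2891922 + K(1535 - 1*(-47))) = 1/(-2891922 + (1535 - 1*(-47))*(1 + 2*(1535 - 1*(-47)))) = 1/(-2891922 + (1535 + 47)*(1 + 2*(1535 + 47))) = 1/(-2891922 + 1582*(1 + 2*1582)) = 1/(-2891922 + 1582*(1 + 3164)) = 1/(-2891922 + 1582*3165) = 1/(-2891922 + 5007030) = 1/2115108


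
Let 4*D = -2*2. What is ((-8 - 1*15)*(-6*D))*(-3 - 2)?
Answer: 690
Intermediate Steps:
D = -1 (D = (-2*2)/4 = (¼)*(-4) = -1)
((-8 - 1*15)*(-6*D))*(-3 - 2) = ((-8 - 1*15)*(-6*(-1)))*(-3 - 2) = ((-8 - 15)*6)*(-5) = -23*6*(-5) = -138*(-5) = 690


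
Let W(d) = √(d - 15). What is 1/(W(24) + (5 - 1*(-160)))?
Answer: 1/168 ≈ 0.0059524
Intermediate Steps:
W(d) = √(-15 + d)
1/(W(24) + (5 - 1*(-160))) = 1/(√(-15 + 24) + (5 - 1*(-160))) = 1/(√9 + (5 + 160)) = 1/(3 + 165) = 1/168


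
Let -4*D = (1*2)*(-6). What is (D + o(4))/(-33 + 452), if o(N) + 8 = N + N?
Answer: 3/419 ≈ 0.0071599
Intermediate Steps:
o(N) = -8 + 2*N (o(N) = -8 + (N + N) = -8 + 2*N)
D = 3 (D = -1*2*(-6)/4 = -(-6)/2 = -¼*(-12) = 3)
(D + o(4))/(-33 + 452) = (3 + (-8 + 2*4))/(-33 + 452) = (3 + (-8 + 8))/419 = (3 + 0)*(1/419) = 3*(1/419) = 3/419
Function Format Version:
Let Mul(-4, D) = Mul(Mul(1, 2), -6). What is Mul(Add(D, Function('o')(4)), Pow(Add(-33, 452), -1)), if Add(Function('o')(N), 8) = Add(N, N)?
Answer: Rational(3, 419) ≈ 0.0071599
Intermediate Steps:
Function('o')(N) = Add(-8, Mul(2, N)) (Function('o')(N) = Add(-8, Add(N, N)) = Add(-8, Mul(2, N)))
D = 3 (D = Mul(Rational(-1, 4), Mul(Mul(1, 2), -6)) = Mul(Rational(-1, 4), Mul(2, -6)) = Mul(Rational(-1, 4), -12) = 3)
Mul(Add(D, Function('o')(4)), Pow(Add(-33, 452), -1)) = Mul(Add(3, Add(-8, Mul(2, 4))), Pow(Add(-33, 452), -1)) = Mul(Add(3, Add(-8, 8)), Pow(419, -1)) = Mul(Add(3, 0), Rational(1, 419)) = Mul(3, Rational(1, 419)) = Rational(3, 419)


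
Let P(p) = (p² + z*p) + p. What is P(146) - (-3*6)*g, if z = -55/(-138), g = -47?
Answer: 1426519/69 ≈ 20674.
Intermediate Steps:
z = 55/138 (z = -55*(-1/138) = 55/138 ≈ 0.39855)
P(p) = p² + 193*p/138 (P(p) = (p² + 55*p/138) + p = p² + 193*p/138)
P(146) - (-3*6)*g = (1/138)*146*(193 + 138*146) - (-3*6)*(-47) = (1/138)*146*(193 + 20148) - (-18)*(-47) = (1/138)*146*20341 - 1*846 = 1484893/69 - 846 = 1426519/69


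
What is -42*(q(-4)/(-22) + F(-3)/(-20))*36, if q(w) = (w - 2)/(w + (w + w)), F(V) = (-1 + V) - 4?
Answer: -31374/55 ≈ -570.44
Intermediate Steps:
F(V) = -5 + V
q(w) = (-2 + w)/(3*w) (q(w) = (-2 + w)/(w + 2*w) = (-2 + w)/((3*w)) = (-2 + w)*(1/(3*w)) = (-2 + w)/(3*w))
-42*(q(-4)/(-22) + F(-3)/(-20))*36 = -42*(((⅓)*(-2 - 4)/(-4))/(-22) + (-5 - 3)/(-20))*36 = -42*(((⅓)*(-¼)*(-6))*(-1/22) - 8*(-1/20))*36 = -42*((½)*(-1/22) + ⅖)*36 = -42*(-1/44 + ⅖)*36 = -42*83/220*36 = -1743/110*36 = -31374/55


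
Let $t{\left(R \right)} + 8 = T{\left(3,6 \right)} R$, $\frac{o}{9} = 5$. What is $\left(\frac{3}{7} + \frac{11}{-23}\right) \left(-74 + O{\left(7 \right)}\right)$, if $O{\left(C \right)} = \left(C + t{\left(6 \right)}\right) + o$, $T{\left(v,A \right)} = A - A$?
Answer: $\frac{240}{161} \approx 1.4907$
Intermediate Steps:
$o = 45$ ($o = 9 \cdot 5 = 45$)
$T{\left(v,A \right)} = 0$
$t{\left(R \right)} = -8$ ($t{\left(R \right)} = -8 + 0 R = -8 + 0 = -8$)
$O{\left(C \right)} = 37 + C$ ($O{\left(C \right)} = \left(C - 8\right) + 45 = \left(-8 + C\right) + 45 = 37 + C$)
$\left(\frac{3}{7} + \frac{11}{-23}\right) \left(-74 + O{\left(7 \right)}\right) = \left(\frac{3}{7} + \frac{11}{-23}\right) \left(-74 + \left(37 + 7\right)\right) = \left(3 \cdot \frac{1}{7} + 11 \left(- \frac{1}{23}\right)\right) \left(-74 + 44\right) = \left(\frac{3}{7} - \frac{11}{23}\right) \left(-30\right) = \left(- \frac{8}{161}\right) \left(-30\right) = \frac{240}{161}$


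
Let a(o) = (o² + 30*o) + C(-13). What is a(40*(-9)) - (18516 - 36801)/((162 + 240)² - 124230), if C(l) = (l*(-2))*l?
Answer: 1475805691/12458 ≈ 1.1846e+5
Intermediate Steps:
C(l) = -2*l² (C(l) = (-2*l)*l = -2*l²)
a(o) = -338 + o² + 30*o (a(o) = (o² + 30*o) - 2*(-13)² = (o² + 30*o) - 2*169 = (o² + 30*o) - 338 = -338 + o² + 30*o)
a(40*(-9)) - (18516 - 36801)/((162 + 240)² - 124230) = (-338 + (40*(-9))² + 30*(40*(-9))) - (18516 - 36801)/((162 + 240)² - 124230) = (-338 + (-360)² + 30*(-360)) - (-18285)/(402² - 124230) = (-338 + 129600 - 10800) - (-18285)/(161604 - 124230) = 118462 - (-18285)/37374 = 118462 - 1*(-6095/12458) = 118462 + 6095/12458 = 1475805691/12458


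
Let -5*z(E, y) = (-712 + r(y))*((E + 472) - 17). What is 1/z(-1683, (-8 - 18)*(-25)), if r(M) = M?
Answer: -5/76136 ≈ -6.5672e-5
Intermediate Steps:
z(E, y) = -(-712 + y)*(455 + E)/5 (z(E, y) = -(-712 + y)*((E + 472) - 17)/5 = -(-712 + y)*((472 + E) - 17)/5 = -(-712 + y)*(455 + E)/5)
1/z(-1683, (-8 - 18)*(-25)) = 1/(64792 - 91*(-8 - 18)*(-25) + (712/5)*(-1683) - 1/5*(-1683)*(-8 - 18)*(-25)) = 1/(64792 - (-2366)*(-25) - 1198296/5 - 1/5*(-1683)*(-26*(-25))) = 1/(64792 - 91*650 - 1198296/5 - 1/5*(-1683)*650) = 1/(64792 - 59150 - 1198296/5 + 218790) = 1/(-76136/5) = -5/76136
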